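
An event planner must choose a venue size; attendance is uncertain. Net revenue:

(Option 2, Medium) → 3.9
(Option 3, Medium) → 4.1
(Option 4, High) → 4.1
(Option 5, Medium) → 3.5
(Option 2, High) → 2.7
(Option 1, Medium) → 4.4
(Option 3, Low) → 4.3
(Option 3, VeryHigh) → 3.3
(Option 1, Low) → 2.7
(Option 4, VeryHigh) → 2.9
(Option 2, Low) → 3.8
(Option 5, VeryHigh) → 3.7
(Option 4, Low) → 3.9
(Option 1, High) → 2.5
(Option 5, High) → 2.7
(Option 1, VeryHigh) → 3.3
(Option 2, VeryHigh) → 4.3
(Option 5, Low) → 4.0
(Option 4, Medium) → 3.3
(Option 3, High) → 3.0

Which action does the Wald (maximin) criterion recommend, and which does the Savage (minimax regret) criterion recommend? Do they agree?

Row minima: Option 1=2.5, Option 2=2.7, Option 3=3.0, Option 4=2.9, Option 5=2.7
Best worst-case = 3.0 → Option 3.
Column bests: Low=4.3, Medium=4.4, High=4.1, VeryHigh=4.3.
Option 1 regrets: 1.6, 0.0, 1.6, 1.0 → max 1.6
Option 2 regrets: 0.5, 0.5, 1.4, 0.0 → max 1.4
Option 3 regrets: 0.0, 0.3, 1.1, 1.0 → max 1.1
Option 4 regrets: 0.4, 1.1, 0.0, 1.4 → max 1.4
Option 5 regrets: 0.3, 0.9, 1.4, 0.6 → max 1.4
Smallest max regret = 1.1 → Option 3.

maximin → Option 3; minimax regret → Option 3 (agree)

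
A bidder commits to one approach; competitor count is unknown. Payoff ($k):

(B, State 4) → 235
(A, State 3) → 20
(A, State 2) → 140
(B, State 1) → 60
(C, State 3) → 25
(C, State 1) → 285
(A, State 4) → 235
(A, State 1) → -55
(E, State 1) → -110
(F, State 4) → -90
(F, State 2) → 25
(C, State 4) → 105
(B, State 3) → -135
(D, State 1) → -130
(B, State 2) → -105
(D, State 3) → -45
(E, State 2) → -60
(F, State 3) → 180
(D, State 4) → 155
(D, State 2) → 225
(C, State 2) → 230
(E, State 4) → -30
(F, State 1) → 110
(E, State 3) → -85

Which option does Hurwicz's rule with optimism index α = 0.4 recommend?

A: 0.4·235 + 0.6·(-55) = 61
B: 0.4·235 + 0.6·(-135) = 13
C: 0.4·285 + 0.6·25 = 129
D: 0.4·225 + 0.6·(-130) = 12
E: 0.4·(-30) + 0.6·(-110) = -78
F: 0.4·180 + 0.6·(-90) = 18
Highest Hurwicz score = 129 → C.

C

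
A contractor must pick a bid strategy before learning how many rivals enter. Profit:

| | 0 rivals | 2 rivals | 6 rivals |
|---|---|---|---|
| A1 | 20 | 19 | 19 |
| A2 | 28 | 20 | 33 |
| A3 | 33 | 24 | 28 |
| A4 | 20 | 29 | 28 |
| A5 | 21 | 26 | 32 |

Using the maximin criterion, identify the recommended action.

Row minima: A1=19, A2=20, A3=24, A4=20, A5=21
Best worst-case = 24 → A3.

A3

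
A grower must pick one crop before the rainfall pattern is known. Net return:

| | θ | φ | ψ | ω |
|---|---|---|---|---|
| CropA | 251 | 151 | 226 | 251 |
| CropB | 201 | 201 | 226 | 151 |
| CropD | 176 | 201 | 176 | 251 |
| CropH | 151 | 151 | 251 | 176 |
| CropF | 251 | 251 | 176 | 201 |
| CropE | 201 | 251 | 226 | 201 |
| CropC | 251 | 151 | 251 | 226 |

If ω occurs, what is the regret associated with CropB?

100

Best payoff under ω is 251.
Regret = 251 − 151 = 100.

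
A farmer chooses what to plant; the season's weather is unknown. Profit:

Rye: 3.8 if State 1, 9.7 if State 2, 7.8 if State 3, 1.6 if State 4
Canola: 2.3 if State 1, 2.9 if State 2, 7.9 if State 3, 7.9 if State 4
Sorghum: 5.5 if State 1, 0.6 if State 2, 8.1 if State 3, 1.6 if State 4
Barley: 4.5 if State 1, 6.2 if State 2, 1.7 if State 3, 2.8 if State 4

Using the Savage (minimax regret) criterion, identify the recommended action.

Column bests: State 1=5.5, State 2=9.7, State 3=8.1, State 4=7.9.
Rye regrets: 1.7, 0.0, 0.3, 6.3 → max 6.3
Canola regrets: 3.2, 6.8, 0.2, 0.0 → max 6.8
Sorghum regrets: 0.0, 9.1, 0.0, 6.3 → max 9.1
Barley regrets: 1.0, 3.5, 6.4, 5.1 → max 6.4
Smallest max regret = 6.3 → Rye.

Rye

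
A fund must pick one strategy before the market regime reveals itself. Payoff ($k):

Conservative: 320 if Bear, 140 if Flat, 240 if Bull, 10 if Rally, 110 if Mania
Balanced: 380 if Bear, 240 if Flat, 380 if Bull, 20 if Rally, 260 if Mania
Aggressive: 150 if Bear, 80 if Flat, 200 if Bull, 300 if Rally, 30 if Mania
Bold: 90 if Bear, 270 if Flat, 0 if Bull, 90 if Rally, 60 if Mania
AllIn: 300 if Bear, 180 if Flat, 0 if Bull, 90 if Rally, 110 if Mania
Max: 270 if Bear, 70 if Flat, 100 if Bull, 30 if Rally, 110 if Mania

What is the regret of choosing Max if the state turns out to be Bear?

110

Best payoff under Bear is 380.
Regret = 380 − 270 = 110.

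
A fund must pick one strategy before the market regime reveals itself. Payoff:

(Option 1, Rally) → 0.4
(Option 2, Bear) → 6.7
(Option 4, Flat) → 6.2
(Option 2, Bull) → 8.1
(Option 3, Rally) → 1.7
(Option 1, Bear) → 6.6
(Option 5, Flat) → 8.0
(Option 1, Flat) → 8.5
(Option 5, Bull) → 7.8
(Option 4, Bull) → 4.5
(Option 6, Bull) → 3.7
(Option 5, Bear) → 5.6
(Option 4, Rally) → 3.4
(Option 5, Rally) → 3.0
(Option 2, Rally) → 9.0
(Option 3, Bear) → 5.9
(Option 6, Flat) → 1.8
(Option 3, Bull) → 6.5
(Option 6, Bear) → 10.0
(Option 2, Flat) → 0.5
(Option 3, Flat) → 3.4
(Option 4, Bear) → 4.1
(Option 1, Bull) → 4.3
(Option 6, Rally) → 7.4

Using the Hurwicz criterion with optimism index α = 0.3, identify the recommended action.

Option 1: 0.3·8.5 + 0.7·0.4 = 2.83
Option 2: 0.3·9.0 + 0.7·0.5 = 3.05
Option 3: 0.3·6.5 + 0.7·1.7 = 3.14
Option 4: 0.3·6.2 + 0.7·3.4 = 4.24
Option 5: 0.3·8.0 + 0.7·3.0 = 4.5
Option 6: 0.3·10.0 + 0.7·1.8 = 4.26
Highest Hurwicz score = 4.5 → Option 5.

Option 5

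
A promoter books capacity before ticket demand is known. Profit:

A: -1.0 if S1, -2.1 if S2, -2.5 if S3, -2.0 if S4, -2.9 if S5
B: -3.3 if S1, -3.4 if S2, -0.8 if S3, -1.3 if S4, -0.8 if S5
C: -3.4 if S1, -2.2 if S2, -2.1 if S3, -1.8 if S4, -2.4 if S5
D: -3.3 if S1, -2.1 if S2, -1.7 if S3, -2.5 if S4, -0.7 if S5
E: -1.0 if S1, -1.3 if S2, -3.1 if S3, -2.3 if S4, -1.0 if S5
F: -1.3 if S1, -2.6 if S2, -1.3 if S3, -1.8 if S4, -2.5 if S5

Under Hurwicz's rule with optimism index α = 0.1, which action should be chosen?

F

A: 0.1·(-1.0) + 0.9·(-2.9) = -2.71
B: 0.1·(-0.8) + 0.9·(-3.4) = -3.14
C: 0.1·(-1.8) + 0.9·(-3.4) = -3.24
D: 0.1·(-0.7) + 0.9·(-3.3) = -3.04
E: 0.1·(-1.0) + 0.9·(-3.1) = -2.89
F: 0.1·(-1.3) + 0.9·(-2.6) = -2.47
Highest Hurwicz score = -2.47 → F.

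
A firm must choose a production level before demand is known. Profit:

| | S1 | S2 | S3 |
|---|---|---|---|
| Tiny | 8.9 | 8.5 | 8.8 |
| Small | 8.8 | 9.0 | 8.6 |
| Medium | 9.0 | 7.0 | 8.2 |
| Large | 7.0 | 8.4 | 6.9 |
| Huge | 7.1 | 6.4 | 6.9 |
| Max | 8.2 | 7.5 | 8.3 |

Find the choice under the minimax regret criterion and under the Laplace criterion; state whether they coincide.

Column bests: S1=9.0, S2=9.0, S3=8.8.
Tiny regrets: 0.1, 0.5, 0.0 → max 0.5
Small regrets: 0.2, 0.0, 0.2 → max 0.2
Medium regrets: 0.0, 2.0, 0.6 → max 2.0
Large regrets: 2.0, 0.6, 1.9 → max 2.0
Huge regrets: 1.9, 2.6, 1.9 → max 2.6
Max regrets: 0.8, 1.5, 0.5 → max 1.5
Smallest max regret = 0.2 → Small.
Row averages: Tiny=131/15, Small=8.8, Medium=121/15, Large=223/30, Huge=6.8, Max=8
Highest average = 8.8 → Small.

minimax regret → Small; laplace → Small (agree)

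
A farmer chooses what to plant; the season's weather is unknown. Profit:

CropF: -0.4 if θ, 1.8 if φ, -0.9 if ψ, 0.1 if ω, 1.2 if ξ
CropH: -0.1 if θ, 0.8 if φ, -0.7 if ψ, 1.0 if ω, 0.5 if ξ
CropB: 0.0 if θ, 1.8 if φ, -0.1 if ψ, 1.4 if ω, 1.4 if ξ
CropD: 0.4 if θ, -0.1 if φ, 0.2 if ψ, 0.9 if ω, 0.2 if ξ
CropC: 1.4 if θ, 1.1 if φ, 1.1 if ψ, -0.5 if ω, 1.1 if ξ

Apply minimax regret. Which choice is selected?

CropB

Column bests: θ=1.4, φ=1.8, ψ=1.1, ω=1.4, ξ=1.4.
CropF regrets: 1.8, 0.0, 2.0, 1.3, 0.2 → max 2.0
CropH regrets: 1.5, 1.0, 1.8, 0.4, 0.9 → max 1.8
CropB regrets: 1.4, 0.0, 1.2, 0.0, 0.0 → max 1.4
CropD regrets: 1.0, 1.9, 0.9, 0.5, 1.2 → max 1.9
CropC regrets: 0.0, 0.7, 0.0, 1.9, 0.3 → max 1.9
Smallest max regret = 1.4 → CropB.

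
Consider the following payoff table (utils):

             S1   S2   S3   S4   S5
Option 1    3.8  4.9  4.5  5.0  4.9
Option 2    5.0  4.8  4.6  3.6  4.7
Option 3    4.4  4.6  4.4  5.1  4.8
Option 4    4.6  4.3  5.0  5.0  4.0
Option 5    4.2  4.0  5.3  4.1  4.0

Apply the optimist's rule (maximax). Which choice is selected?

Row maxima: Option 1=5.0, Option 2=5.0, Option 3=5.1, Option 4=5.0, Option 5=5.3
Best best-case = 5.3 → Option 5.

Option 5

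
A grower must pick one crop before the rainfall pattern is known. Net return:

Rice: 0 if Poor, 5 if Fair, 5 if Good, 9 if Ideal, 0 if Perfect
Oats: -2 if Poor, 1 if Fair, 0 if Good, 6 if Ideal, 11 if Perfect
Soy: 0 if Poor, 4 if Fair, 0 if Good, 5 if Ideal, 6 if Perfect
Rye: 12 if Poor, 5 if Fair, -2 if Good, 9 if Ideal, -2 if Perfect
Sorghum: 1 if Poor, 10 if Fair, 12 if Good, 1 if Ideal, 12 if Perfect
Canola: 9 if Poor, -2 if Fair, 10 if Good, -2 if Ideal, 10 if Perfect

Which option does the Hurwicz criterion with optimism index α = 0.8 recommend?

Sorghum

Rice: 0.8·9 + 0.2·0 = 7.2
Oats: 0.8·11 + 0.2·(-2) = 8.4
Soy: 0.8·6 + 0.2·0 = 4.8
Rye: 0.8·12 + 0.2·(-2) = 9.2
Sorghum: 0.8·12 + 0.2·1 = 9.8
Canola: 0.8·10 + 0.2·(-2) = 7.6
Highest Hurwicz score = 9.8 → Sorghum.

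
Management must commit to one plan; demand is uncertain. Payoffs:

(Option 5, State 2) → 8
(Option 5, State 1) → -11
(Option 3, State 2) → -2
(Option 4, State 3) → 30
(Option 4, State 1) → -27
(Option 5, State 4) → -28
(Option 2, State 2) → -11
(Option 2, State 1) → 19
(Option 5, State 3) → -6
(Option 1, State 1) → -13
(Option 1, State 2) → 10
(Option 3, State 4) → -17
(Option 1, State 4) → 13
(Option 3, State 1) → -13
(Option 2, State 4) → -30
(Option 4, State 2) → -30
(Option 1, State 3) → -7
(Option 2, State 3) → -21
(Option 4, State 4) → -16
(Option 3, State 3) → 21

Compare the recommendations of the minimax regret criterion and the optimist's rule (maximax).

Column bests: State 1=19, State 2=10, State 3=30, State 4=13.
Option 1 regrets: 32, 0, 37, 0 → max 37
Option 2 regrets: 0, 21, 51, 43 → max 51
Option 3 regrets: 32, 12, 9, 30 → max 32
Option 4 regrets: 46, 40, 0, 29 → max 46
Option 5 regrets: 30, 2, 36, 41 → max 41
Smallest max regret = 32 → Option 3.
Row maxima: Option 1=13, Option 2=19, Option 3=21, Option 4=30, Option 5=8
Best best-case = 30 → Option 4.

minimax regret → Option 3; maximax → Option 4 (disagree)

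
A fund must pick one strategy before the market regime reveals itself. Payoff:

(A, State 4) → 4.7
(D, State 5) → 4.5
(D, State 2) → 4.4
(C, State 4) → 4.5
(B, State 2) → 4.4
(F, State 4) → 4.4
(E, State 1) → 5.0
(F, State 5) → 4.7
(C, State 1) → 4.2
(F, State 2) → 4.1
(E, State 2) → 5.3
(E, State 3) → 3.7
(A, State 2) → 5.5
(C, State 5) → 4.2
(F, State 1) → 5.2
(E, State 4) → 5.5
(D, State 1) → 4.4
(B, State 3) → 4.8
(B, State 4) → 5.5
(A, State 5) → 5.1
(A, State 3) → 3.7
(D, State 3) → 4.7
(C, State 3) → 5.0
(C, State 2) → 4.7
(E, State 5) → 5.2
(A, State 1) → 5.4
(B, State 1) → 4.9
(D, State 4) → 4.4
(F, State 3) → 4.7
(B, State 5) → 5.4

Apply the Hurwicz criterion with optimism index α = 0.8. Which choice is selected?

B

A: 0.8·5.5 + 0.2·3.7 = 5.14
B: 0.8·5.5 + 0.2·4.4 = 5.28
C: 0.8·5.0 + 0.2·4.2 = 4.84
D: 0.8·4.7 + 0.2·4.4 = 4.64
E: 0.8·5.5 + 0.2·3.7 = 5.14
F: 0.8·5.2 + 0.2·4.1 = 4.98
Highest Hurwicz score = 5.28 → B.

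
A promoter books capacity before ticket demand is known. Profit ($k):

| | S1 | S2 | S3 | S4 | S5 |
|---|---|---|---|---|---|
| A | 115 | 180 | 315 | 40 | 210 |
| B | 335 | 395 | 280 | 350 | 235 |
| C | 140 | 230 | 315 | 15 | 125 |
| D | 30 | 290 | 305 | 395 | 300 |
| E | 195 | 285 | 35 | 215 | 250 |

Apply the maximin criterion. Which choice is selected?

Row minima: A=40, B=235, C=15, D=30, E=35
Best worst-case = 235 → B.

B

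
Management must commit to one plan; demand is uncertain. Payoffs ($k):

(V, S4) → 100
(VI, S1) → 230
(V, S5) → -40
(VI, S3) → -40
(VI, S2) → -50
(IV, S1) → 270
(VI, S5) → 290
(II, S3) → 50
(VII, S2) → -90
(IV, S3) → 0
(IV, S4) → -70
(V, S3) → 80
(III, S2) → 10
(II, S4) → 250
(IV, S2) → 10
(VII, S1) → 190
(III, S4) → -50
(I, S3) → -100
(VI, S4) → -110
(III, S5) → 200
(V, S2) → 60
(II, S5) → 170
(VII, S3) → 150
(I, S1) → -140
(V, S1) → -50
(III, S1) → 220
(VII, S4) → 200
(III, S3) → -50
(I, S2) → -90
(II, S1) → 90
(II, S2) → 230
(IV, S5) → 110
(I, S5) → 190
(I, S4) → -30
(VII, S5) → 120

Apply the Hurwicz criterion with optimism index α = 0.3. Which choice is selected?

I: 0.3·190 + 0.7·(-140) = -41
II: 0.3·250 + 0.7·50 = 110
III: 0.3·220 + 0.7·(-50) = 31
IV: 0.3·270 + 0.7·(-70) = 32
V: 0.3·100 + 0.7·(-50) = -5
VI: 0.3·290 + 0.7·(-110) = 10
VII: 0.3·200 + 0.7·(-90) = -3
Highest Hurwicz score = 110 → II.

II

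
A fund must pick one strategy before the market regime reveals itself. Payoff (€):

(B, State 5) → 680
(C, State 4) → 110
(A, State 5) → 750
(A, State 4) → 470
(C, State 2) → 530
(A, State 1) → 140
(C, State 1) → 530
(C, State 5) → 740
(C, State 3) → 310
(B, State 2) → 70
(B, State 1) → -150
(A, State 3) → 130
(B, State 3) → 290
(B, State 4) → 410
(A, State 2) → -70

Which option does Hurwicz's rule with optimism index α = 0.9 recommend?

A: 0.9·750 + 0.1·(-70) = 668
B: 0.9·680 + 0.1·(-150) = 597
C: 0.9·740 + 0.1·110 = 677
Highest Hurwicz score = 677 → C.

C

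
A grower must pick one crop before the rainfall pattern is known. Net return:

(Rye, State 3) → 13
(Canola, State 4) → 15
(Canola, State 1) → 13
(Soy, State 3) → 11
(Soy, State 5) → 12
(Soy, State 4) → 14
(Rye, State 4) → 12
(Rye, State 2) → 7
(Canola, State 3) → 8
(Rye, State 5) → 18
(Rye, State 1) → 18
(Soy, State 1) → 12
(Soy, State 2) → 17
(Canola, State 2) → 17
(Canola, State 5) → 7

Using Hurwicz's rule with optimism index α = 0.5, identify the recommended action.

Soy: 0.5·17 + 0.5·11 = 14
Canola: 0.5·17 + 0.5·7 = 12
Rye: 0.5·18 + 0.5·7 = 12.5
Highest Hurwicz score = 14 → Soy.

Soy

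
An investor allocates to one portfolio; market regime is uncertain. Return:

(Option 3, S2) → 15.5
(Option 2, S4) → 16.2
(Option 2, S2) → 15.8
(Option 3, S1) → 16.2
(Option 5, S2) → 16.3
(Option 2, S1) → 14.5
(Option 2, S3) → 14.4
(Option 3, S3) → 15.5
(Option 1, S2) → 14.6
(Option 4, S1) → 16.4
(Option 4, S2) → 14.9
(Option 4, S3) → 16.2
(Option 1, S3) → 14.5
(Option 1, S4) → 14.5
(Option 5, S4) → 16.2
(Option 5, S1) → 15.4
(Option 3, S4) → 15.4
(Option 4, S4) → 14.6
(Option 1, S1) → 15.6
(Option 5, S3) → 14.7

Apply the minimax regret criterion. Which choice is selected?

Option 3

Column bests: S1=16.4, S2=16.3, S3=16.2, S4=16.2.
Option 1 regrets: 0.8, 1.7, 1.7, 1.7 → max 1.7
Option 2 regrets: 1.9, 0.5, 1.8, 0.0 → max 1.9
Option 3 regrets: 0.2, 0.8, 0.7, 0.8 → max 0.8
Option 4 regrets: 0.0, 1.4, 0.0, 1.6 → max 1.6
Option 5 regrets: 1.0, 0.0, 1.5, 0.0 → max 1.5
Smallest max regret = 0.8 → Option 3.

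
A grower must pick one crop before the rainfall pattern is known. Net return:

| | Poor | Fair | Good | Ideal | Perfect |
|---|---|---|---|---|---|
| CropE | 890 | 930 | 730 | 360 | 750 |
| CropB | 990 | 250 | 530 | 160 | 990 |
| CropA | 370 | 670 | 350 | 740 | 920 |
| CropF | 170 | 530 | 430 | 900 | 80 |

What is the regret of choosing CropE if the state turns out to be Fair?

Best payoff under Fair is 930.
Regret = 930 − 930 = 0.

0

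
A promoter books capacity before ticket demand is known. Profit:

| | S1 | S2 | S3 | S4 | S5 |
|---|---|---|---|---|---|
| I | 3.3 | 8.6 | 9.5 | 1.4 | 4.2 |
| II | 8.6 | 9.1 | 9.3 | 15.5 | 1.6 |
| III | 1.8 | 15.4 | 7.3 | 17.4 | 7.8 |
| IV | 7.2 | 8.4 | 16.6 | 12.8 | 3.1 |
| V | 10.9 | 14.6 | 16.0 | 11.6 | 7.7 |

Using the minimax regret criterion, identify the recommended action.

Column bests: S1=10.9, S2=15.4, S3=16.6, S4=17.4, S5=7.8.
I regrets: 7.6, 6.8, 7.1, 16.0, 3.6 → max 16.0
II regrets: 2.3, 6.3, 7.3, 1.9, 6.2 → max 7.3
III regrets: 9.1, 0.0, 9.3, 0.0, 0.0 → max 9.3
IV regrets: 3.7, 7.0, 0.0, 4.6, 4.7 → max 7.0
V regrets: 0.0, 0.8, 0.6, 5.8, 0.1 → max 5.8
Smallest max regret = 5.8 → V.

V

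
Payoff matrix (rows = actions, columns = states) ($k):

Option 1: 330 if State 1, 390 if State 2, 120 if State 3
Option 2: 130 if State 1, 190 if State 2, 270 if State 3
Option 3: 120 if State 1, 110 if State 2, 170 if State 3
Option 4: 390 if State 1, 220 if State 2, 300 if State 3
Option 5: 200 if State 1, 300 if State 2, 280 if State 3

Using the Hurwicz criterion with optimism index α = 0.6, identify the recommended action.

Option 4

Option 1: 0.6·390 + 0.4·120 = 282
Option 2: 0.6·270 + 0.4·130 = 214
Option 3: 0.6·170 + 0.4·110 = 146
Option 4: 0.6·390 + 0.4·220 = 322
Option 5: 0.6·300 + 0.4·200 = 260
Highest Hurwicz score = 322 → Option 4.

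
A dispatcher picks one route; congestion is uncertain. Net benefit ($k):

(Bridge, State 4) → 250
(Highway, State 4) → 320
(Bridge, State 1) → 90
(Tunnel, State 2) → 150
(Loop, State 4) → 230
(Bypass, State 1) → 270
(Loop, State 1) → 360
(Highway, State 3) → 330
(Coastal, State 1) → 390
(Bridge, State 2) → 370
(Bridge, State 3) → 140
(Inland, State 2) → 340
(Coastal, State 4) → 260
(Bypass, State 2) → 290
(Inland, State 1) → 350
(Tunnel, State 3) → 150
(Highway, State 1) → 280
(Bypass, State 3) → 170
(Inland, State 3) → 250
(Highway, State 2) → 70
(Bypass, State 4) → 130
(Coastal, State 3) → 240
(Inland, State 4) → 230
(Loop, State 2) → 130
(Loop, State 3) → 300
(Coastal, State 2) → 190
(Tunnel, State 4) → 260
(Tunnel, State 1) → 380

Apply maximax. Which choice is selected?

Row maxima: Tunnel=380, Loop=360, Coastal=390, Bridge=370, Highway=330, Bypass=290, Inland=350
Best best-case = 390 → Coastal.

Coastal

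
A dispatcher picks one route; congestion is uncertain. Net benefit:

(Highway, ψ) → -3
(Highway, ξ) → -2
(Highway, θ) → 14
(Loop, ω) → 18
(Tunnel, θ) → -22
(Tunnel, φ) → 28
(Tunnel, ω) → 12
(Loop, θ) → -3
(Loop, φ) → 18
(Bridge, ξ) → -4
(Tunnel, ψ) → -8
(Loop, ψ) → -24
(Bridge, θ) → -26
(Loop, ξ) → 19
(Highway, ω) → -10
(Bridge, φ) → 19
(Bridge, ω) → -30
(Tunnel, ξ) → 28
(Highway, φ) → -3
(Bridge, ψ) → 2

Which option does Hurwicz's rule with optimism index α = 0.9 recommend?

Tunnel: 0.9·28 + 0.1·(-22) = 23
Bridge: 0.9·19 + 0.1·(-30) = 14.1
Highway: 0.9·14 + 0.1·(-10) = 11.6
Loop: 0.9·19 + 0.1·(-24) = 14.7
Highest Hurwicz score = 23 → Tunnel.

Tunnel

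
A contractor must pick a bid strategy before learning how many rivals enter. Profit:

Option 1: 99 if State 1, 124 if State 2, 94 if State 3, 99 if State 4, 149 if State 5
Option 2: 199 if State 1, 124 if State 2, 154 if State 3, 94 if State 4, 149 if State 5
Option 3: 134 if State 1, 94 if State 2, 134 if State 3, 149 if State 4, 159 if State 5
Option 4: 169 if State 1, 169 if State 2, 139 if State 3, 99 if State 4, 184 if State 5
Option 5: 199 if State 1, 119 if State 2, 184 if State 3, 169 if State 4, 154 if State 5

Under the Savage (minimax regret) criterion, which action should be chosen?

Column bests: State 1=199, State 2=169, State 3=184, State 4=169, State 5=184.
Option 1 regrets: 100, 45, 90, 70, 35 → max 100
Option 2 regrets: 0, 45, 30, 75, 35 → max 75
Option 3 regrets: 65, 75, 50, 20, 25 → max 75
Option 4 regrets: 30, 0, 45, 70, 0 → max 70
Option 5 regrets: 0, 50, 0, 0, 30 → max 50
Smallest max regret = 50 → Option 5.

Option 5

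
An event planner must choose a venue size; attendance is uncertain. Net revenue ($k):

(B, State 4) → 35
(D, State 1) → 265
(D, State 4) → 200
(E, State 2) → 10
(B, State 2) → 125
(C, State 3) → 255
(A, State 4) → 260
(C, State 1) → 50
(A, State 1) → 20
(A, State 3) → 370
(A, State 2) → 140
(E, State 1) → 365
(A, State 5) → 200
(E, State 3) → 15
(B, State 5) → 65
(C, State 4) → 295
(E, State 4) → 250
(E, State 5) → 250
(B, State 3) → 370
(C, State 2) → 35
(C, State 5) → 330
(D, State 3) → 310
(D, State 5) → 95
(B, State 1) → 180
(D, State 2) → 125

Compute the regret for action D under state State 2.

15

Best payoff under State 2 is 140.
Regret = 140 − 125 = 15.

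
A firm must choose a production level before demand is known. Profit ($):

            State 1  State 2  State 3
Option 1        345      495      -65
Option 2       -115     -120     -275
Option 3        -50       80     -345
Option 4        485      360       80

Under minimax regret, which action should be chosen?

Column bests: State 1=485, State 2=495, State 3=80.
Option 1 regrets: 140, 0, 145 → max 145
Option 2 regrets: 600, 615, 355 → max 615
Option 3 regrets: 535, 415, 425 → max 535
Option 4 regrets: 0, 135, 0 → max 135
Smallest max regret = 135 → Option 4.

Option 4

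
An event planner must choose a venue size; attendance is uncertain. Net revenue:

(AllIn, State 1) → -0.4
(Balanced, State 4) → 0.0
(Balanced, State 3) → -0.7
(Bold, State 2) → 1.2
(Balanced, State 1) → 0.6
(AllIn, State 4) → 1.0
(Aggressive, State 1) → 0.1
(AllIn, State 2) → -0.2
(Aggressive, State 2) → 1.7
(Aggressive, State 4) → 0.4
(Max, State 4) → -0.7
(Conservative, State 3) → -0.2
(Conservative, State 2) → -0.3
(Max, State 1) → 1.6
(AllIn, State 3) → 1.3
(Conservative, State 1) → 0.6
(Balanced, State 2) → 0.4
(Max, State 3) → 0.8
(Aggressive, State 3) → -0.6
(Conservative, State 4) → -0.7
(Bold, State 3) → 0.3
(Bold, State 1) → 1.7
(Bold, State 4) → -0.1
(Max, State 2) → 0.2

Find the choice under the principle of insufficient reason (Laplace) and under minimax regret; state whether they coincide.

Row averages: Conservative=-0.15, Balanced=0.075, Aggressive=0.4, Bold=0.775, AllIn=0.425, Max=0.475
Highest average = 0.775 → Bold.
Column bests: State 1=1.7, State 2=1.7, State 3=1.3, State 4=1.0.
Conservative regrets: 1.1, 2.0, 1.5, 1.7 → max 2.0
Balanced regrets: 1.1, 1.3, 2.0, 1.0 → max 2.0
Aggressive regrets: 1.6, 0.0, 1.9, 0.6 → max 1.9
Bold regrets: 0.0, 0.5, 1.0, 1.1 → max 1.1
AllIn regrets: 2.1, 1.9, 0.0, 0.0 → max 2.1
Max regrets: 0.1, 1.5, 0.5, 1.7 → max 1.7
Smallest max regret = 1.1 → Bold.

laplace → Bold; minimax regret → Bold (agree)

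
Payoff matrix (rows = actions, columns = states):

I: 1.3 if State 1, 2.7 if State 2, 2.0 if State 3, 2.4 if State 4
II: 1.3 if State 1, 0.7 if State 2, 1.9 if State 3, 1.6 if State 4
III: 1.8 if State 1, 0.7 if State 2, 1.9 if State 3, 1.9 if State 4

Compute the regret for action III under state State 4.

Best payoff under State 4 is 2.4.
Regret = 2.4 − 1.9 = 0.5.

0.5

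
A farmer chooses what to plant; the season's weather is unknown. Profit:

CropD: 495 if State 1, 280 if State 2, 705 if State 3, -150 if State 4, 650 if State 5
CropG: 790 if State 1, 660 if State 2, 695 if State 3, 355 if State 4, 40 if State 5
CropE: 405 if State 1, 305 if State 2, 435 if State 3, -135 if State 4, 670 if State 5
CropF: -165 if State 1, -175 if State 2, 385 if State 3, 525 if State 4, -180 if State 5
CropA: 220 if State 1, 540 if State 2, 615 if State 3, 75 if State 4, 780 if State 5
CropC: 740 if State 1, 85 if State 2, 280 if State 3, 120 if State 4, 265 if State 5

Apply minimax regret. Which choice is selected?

CropA

Column bests: State 1=790, State 2=660, State 3=705, State 4=525, State 5=780.
CropD regrets: 295, 380, 0, 675, 130 → max 675
CropG regrets: 0, 0, 10, 170, 740 → max 740
CropE regrets: 385, 355, 270, 660, 110 → max 660
CropF regrets: 955, 835, 320, 0, 960 → max 960
CropA regrets: 570, 120, 90, 450, 0 → max 570
CropC regrets: 50, 575, 425, 405, 515 → max 575
Smallest max regret = 570 → CropA.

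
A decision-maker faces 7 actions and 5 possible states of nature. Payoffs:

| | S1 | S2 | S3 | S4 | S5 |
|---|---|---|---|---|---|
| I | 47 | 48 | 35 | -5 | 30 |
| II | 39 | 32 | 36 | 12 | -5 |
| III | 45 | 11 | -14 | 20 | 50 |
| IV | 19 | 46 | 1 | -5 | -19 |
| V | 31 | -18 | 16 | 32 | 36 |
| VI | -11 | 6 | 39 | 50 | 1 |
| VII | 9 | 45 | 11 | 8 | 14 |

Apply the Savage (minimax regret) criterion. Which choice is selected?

VII

Column bests: S1=47, S2=48, S3=39, S4=50, S5=50.
I regrets: 0, 0, 4, 55, 20 → max 55
II regrets: 8, 16, 3, 38, 55 → max 55
III regrets: 2, 37, 53, 30, 0 → max 53
IV regrets: 28, 2, 38, 55, 69 → max 69
V regrets: 16, 66, 23, 18, 14 → max 66
VI regrets: 58, 42, 0, 0, 49 → max 58
VII regrets: 38, 3, 28, 42, 36 → max 42
Smallest max regret = 42 → VII.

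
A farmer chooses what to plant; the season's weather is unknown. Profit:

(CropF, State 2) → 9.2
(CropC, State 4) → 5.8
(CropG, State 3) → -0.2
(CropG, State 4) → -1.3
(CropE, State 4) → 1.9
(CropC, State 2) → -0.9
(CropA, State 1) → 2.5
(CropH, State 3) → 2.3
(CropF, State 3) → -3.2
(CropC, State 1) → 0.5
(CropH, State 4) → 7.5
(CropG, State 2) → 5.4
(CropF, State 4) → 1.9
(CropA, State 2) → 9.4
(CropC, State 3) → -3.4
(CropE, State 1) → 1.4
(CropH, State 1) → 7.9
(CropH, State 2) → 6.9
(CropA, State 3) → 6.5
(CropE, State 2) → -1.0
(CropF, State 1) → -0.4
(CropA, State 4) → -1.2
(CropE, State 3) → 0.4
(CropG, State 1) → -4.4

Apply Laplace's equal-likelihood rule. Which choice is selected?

Row averages: CropF=1.875, CropA=4.3, CropC=0.5, CropE=0.675, CropH=6.15, CropG=-0.125
Highest average = 6.15 → CropH.

CropH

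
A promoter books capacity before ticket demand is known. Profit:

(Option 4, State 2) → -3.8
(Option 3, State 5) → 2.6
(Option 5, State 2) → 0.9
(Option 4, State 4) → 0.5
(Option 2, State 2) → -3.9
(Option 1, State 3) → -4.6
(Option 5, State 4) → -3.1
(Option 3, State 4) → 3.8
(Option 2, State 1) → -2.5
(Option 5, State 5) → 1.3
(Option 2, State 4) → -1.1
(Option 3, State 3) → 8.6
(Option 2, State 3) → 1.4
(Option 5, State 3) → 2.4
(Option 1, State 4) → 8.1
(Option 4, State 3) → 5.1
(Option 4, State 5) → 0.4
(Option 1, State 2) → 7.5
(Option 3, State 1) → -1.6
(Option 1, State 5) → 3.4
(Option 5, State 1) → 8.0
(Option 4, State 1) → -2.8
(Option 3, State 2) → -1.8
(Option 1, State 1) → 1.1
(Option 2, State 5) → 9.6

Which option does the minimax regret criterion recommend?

Column bests: State 1=8.0, State 2=7.5, State 3=8.6, State 4=8.1, State 5=9.6.
Option 1 regrets: 6.9, 0.0, 13.2, 0.0, 6.2 → max 13.2
Option 2 regrets: 10.5, 11.4, 7.2, 9.2, 0.0 → max 11.4
Option 3 regrets: 9.6, 9.3, 0.0, 4.3, 7.0 → max 9.6
Option 4 regrets: 10.8, 11.3, 3.5, 7.6, 9.2 → max 11.3
Option 5 regrets: 0.0, 6.6, 6.2, 11.2, 8.3 → max 11.2
Smallest max regret = 9.6 → Option 3.

Option 3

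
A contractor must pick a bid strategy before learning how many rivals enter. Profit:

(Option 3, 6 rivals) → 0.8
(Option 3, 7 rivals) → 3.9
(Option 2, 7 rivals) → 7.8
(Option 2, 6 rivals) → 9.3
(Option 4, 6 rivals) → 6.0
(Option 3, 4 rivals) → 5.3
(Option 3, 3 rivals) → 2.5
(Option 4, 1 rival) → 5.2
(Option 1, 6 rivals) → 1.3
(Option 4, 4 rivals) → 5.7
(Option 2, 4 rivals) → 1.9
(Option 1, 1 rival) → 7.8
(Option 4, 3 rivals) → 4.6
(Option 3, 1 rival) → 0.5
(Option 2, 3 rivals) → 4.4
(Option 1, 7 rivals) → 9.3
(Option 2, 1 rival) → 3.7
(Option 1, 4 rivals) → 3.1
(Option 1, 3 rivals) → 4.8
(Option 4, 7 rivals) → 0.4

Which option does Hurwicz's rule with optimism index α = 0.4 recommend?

Option 1: 0.4·9.3 + 0.6·1.3 = 4.5
Option 2: 0.4·9.3 + 0.6·1.9 = 4.86
Option 3: 0.4·5.3 + 0.6·0.5 = 2.42
Option 4: 0.4·6.0 + 0.6·0.4 = 2.64
Highest Hurwicz score = 4.86 → Option 2.

Option 2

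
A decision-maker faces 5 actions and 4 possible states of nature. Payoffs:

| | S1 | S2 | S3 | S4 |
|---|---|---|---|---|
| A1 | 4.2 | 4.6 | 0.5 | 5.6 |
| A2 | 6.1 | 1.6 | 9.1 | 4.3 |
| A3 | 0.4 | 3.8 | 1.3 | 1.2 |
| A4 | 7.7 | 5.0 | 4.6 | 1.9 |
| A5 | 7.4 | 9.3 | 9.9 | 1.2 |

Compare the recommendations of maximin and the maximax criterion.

maximin → A4; maximax → A5 (disagree)

Row minima: A1=0.5, A2=1.6, A3=0.4, A4=1.9, A5=1.2
Best worst-case = 1.9 → A4.
Row maxima: A1=5.6, A2=9.1, A3=3.8, A4=7.7, A5=9.9
Best best-case = 9.9 → A5.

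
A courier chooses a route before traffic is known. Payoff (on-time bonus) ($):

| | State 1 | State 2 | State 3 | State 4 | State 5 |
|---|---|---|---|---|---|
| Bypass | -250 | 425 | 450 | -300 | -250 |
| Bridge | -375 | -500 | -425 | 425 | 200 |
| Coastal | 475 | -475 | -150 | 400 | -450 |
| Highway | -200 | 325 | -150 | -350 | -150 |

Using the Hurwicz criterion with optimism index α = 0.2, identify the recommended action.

Bypass

Bypass: 0.2·450 + 0.8·(-300) = -150
Bridge: 0.2·425 + 0.8·(-500) = -315
Coastal: 0.2·475 + 0.8·(-475) = -285
Highway: 0.2·325 + 0.8·(-350) = -215
Highest Hurwicz score = -150 → Bypass.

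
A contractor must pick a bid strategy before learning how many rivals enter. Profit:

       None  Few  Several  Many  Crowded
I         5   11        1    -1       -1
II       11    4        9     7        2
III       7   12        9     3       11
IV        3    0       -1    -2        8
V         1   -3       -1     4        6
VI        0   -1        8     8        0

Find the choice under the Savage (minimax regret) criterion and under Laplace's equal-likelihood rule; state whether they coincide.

minimax regret → III; laplace → III (agree)

Column bests: None=11, Few=12, Several=9, Many=8, Crowded=11.
I regrets: 6, 1, 8, 9, 12 → max 12
II regrets: 0, 8, 0, 1, 9 → max 9
III regrets: 4, 0, 0, 5, 0 → max 5
IV regrets: 8, 12, 10, 10, 3 → max 12
V regrets: 10, 15, 10, 4, 5 → max 15
VI regrets: 11, 13, 1, 0, 11 → max 13
Smallest max regret = 5 → III.
Row averages: I=3, II=6.6, III=8.4, IV=1.6, V=1.4, VI=3
Highest average = 8.4 → III.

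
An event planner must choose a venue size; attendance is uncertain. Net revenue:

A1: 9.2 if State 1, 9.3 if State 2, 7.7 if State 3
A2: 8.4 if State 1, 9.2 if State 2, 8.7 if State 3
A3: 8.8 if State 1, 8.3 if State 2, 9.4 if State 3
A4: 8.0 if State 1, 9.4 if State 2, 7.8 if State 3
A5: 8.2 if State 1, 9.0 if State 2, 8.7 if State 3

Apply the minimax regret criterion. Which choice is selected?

A2

Column bests: State 1=9.2, State 2=9.4, State 3=9.4.
A1 regrets: 0.0, 0.1, 1.7 → max 1.7
A2 regrets: 0.8, 0.2, 0.7 → max 0.8
A3 regrets: 0.4, 1.1, 0.0 → max 1.1
A4 regrets: 1.2, 0.0, 1.6 → max 1.6
A5 regrets: 1.0, 0.4, 0.7 → max 1.0
Smallest max regret = 0.8 → A2.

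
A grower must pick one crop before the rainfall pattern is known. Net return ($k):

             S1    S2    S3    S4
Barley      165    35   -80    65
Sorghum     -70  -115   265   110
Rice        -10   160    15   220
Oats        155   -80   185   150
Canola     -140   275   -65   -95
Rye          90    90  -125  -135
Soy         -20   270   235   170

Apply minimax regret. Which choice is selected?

Soy

Column bests: S1=165, S2=275, S3=265, S4=220.
Barley regrets: 0, 240, 345, 155 → max 345
Sorghum regrets: 235, 390, 0, 110 → max 390
Rice regrets: 175, 115, 250, 0 → max 250
Oats regrets: 10, 355, 80, 70 → max 355
Canola regrets: 305, 0, 330, 315 → max 330
Rye regrets: 75, 185, 390, 355 → max 390
Soy regrets: 185, 5, 30, 50 → max 185
Smallest max regret = 185 → Soy.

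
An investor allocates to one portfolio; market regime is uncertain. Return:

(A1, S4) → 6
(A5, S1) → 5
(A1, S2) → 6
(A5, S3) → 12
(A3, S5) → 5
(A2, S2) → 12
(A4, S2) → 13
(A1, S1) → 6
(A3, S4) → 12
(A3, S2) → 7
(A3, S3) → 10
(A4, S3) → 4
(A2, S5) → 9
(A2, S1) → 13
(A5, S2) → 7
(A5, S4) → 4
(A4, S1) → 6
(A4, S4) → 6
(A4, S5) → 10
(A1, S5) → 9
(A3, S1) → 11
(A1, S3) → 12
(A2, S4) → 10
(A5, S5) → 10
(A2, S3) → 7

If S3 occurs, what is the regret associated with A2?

Best payoff under S3 is 12.
Regret = 12 − 7 = 5.

5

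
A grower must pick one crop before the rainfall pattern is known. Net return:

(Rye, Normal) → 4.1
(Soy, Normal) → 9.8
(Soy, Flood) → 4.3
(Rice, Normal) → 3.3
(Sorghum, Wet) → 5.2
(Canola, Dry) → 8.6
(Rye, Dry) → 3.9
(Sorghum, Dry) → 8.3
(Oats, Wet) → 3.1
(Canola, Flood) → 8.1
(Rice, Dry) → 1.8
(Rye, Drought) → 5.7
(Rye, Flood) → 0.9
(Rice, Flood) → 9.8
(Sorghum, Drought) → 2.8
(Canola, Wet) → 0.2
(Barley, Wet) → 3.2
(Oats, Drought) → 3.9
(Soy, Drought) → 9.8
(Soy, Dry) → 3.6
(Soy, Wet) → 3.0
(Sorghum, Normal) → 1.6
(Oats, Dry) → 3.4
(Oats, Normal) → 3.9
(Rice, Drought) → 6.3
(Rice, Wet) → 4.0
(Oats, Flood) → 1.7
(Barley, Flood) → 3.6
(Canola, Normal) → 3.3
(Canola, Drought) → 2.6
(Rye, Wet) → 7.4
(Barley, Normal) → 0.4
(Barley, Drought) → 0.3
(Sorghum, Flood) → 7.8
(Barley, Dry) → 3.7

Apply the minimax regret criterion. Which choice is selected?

Column bests: Drought=9.8, Dry=8.6, Normal=9.8, Wet=7.4, Flood=9.8.
Canola regrets: 7.2, 0.0, 6.5, 7.2, 1.7 → max 7.2
Barley regrets: 9.5, 4.9, 9.4, 4.2, 6.2 → max 9.5
Rice regrets: 3.5, 6.8, 6.5, 3.4, 0.0 → max 6.8
Sorghum regrets: 7.0, 0.3, 8.2, 2.2, 2.0 → max 8.2
Rye regrets: 4.1, 4.7, 5.7, 0.0, 8.9 → max 8.9
Oats regrets: 5.9, 5.2, 5.9, 4.3, 8.1 → max 8.1
Soy regrets: 0.0, 5.0, 0.0, 4.4, 5.5 → max 5.5
Smallest max regret = 5.5 → Soy.

Soy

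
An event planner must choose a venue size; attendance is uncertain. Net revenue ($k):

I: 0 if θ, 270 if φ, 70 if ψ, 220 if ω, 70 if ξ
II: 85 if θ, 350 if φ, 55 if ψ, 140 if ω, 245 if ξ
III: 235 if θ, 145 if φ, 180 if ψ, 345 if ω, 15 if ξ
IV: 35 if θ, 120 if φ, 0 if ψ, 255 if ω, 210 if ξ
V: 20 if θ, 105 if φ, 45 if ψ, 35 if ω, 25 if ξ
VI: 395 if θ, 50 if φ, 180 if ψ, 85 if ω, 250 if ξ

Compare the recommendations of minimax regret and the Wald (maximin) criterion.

Column bests: θ=395, φ=350, ψ=180, ω=345, ξ=250.
I regrets: 395, 80, 110, 125, 180 → max 395
II regrets: 310, 0, 125, 205, 5 → max 310
III regrets: 160, 205, 0, 0, 235 → max 235
IV regrets: 360, 230, 180, 90, 40 → max 360
V regrets: 375, 245, 135, 310, 225 → max 375
VI regrets: 0, 300, 0, 260, 0 → max 300
Smallest max regret = 235 → III.
Row minima: I=0, II=55, III=15, IV=0, V=20, VI=50
Best worst-case = 55 → II.

minimax regret → III; maximin → II (disagree)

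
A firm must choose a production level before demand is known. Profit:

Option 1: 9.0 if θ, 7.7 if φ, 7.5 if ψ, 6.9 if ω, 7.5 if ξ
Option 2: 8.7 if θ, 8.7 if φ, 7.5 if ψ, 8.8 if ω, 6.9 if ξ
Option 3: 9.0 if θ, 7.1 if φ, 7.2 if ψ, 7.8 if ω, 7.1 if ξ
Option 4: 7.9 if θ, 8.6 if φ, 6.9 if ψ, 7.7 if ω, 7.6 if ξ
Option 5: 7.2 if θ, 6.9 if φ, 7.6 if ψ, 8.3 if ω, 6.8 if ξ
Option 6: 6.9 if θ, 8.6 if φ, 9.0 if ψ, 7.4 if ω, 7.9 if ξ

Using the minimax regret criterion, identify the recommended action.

Column bests: θ=9.0, φ=8.7, ψ=9.0, ω=8.8, ξ=7.9.
Option 1 regrets: 0.0, 1.0, 1.5, 1.9, 0.4 → max 1.9
Option 2 regrets: 0.3, 0.0, 1.5, 0.0, 1.0 → max 1.5
Option 3 regrets: 0.0, 1.6, 1.8, 1.0, 0.8 → max 1.8
Option 4 regrets: 1.1, 0.1, 2.1, 1.1, 0.3 → max 2.1
Option 5 regrets: 1.8, 1.8, 1.4, 0.5, 1.1 → max 1.8
Option 6 regrets: 2.1, 0.1, 0.0, 1.4, 0.0 → max 2.1
Smallest max regret = 1.5 → Option 2.

Option 2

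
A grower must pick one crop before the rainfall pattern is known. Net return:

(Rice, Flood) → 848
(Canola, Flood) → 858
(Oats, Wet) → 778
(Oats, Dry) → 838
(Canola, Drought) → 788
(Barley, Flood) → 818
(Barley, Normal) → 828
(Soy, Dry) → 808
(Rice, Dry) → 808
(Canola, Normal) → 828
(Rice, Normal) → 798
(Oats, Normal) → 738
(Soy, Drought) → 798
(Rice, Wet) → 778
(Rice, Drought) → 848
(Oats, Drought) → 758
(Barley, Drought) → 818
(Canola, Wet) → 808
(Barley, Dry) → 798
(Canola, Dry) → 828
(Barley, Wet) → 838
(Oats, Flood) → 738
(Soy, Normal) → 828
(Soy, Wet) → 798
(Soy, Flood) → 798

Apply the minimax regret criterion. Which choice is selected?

Column bests: Drought=848, Dry=838, Normal=828, Wet=838, Flood=858.
Oats regrets: 90, 0, 90, 60, 120 → max 120
Barley regrets: 30, 40, 0, 0, 40 → max 40
Rice regrets: 0, 30, 30, 60, 10 → max 60
Canola regrets: 60, 10, 0, 30, 0 → max 60
Soy regrets: 50, 30, 0, 40, 60 → max 60
Smallest max regret = 40 → Barley.

Barley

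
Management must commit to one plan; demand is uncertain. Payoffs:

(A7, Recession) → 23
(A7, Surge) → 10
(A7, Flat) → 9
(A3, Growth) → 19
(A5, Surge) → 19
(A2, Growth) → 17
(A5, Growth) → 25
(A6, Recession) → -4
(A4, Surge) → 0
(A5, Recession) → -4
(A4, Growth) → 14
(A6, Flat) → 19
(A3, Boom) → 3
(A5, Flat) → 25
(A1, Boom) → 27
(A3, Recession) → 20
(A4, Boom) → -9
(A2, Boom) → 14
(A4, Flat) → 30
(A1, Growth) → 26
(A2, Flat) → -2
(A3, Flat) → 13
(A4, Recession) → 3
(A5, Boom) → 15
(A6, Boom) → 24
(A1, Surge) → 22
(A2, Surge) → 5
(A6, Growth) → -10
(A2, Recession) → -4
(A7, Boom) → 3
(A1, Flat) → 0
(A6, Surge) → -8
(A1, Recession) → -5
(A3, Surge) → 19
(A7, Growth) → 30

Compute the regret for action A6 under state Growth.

Best payoff under Growth is 30.
Regret = 30 − (-10) = 40.

40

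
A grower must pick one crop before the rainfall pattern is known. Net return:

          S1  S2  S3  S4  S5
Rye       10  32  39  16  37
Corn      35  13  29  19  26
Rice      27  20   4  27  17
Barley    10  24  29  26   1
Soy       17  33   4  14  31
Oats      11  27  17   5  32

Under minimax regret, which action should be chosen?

Column bests: S1=35, S2=33, S3=39, S4=27, S5=37.
Rye regrets: 25, 1, 0, 11, 0 → max 25
Corn regrets: 0, 20, 10, 8, 11 → max 20
Rice regrets: 8, 13, 35, 0, 20 → max 35
Barley regrets: 25, 9, 10, 1, 36 → max 36
Soy regrets: 18, 0, 35, 13, 6 → max 35
Oats regrets: 24, 6, 22, 22, 5 → max 24
Smallest max regret = 20 → Corn.

Corn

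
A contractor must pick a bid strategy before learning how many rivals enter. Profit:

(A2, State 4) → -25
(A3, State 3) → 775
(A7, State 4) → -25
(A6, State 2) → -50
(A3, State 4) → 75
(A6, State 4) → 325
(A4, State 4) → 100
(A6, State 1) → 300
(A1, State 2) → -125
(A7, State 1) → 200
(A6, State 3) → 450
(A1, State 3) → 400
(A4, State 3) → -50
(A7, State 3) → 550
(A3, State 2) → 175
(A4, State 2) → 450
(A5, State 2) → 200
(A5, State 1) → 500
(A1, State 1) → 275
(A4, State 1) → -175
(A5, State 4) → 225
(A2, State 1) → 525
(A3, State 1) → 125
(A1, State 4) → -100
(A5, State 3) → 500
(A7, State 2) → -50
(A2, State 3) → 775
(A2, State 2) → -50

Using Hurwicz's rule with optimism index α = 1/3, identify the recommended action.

A1: 1/3·400 + 2/3·(-125) = 50
A2: 1/3·775 + 2/3·(-50) = 225
A3: 1/3·775 + 2/3·75 = 925/3
A4: 1/3·450 + 2/3·(-175) = 100/3
A5: 1/3·500 + 2/3·200 = 300
A6: 1/3·450 + 2/3·(-50) = 350/3
A7: 1/3·550 + 2/3·(-50) = 150
Highest Hurwicz score = 925/3 → A3.

A3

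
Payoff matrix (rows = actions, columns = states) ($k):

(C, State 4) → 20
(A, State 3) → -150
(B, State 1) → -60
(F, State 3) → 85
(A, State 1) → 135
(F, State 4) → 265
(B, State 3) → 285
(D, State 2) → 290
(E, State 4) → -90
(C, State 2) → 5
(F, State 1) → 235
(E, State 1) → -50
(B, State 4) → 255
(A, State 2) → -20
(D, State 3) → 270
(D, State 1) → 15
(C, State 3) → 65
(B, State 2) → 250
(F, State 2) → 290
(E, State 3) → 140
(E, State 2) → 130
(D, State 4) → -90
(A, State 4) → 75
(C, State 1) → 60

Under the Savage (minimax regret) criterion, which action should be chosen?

Column bests: State 1=235, State 2=290, State 3=285, State 4=265.
A regrets: 100, 310, 435, 190 → max 435
B regrets: 295, 40, 0, 10 → max 295
C regrets: 175, 285, 220, 245 → max 285
D regrets: 220, 0, 15, 355 → max 355
E regrets: 285, 160, 145, 355 → max 355
F regrets: 0, 0, 200, 0 → max 200
Smallest max regret = 200 → F.

F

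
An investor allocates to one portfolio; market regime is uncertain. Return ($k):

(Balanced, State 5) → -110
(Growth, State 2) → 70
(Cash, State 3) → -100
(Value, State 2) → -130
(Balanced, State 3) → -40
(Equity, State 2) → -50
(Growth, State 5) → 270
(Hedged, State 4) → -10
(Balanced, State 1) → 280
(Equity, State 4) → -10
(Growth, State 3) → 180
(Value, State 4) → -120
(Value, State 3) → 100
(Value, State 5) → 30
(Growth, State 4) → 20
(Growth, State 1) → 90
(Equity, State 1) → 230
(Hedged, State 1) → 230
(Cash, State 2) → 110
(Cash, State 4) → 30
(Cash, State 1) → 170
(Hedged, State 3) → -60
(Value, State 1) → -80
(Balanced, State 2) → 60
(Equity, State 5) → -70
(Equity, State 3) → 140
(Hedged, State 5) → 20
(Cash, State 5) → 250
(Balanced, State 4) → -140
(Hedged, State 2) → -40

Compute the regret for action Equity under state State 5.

340

Best payoff under State 5 is 270.
Regret = 270 − (-70) = 340.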